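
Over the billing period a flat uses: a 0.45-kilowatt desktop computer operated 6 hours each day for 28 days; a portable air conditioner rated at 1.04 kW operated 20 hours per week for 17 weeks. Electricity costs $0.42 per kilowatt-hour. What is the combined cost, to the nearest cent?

$180.26

desktop computer: Runtime = 6 h/day × 28 days = 168 h
desktop computer: 0.45 kW × 168 h = 75.6 kWh
portable air conditioner: Runtime = 20 h/week × 17 weeks = 340 h
portable air conditioner: 1.04 kW × 340 h = 353.6 kWh
Total energy = 429.2 kWh
Cost = 429.2 × $0.42 = $180.26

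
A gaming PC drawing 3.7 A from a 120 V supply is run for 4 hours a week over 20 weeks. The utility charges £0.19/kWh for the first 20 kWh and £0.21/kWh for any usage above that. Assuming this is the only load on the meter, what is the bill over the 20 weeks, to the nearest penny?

£7.06

Power = 3.7 A × 120 V = 444 W = 0.444 kW
Runtime = 4 h/week × 20 weeks = 80 h
Energy = 0.444 kW × 80 h = 35.52 kWh
Tier 1 (0–20 kWh): 20 × £0.19 = £3.8
Above 20 kWh: 15.52 × £0.21 = £3.2592
Bill = £7.06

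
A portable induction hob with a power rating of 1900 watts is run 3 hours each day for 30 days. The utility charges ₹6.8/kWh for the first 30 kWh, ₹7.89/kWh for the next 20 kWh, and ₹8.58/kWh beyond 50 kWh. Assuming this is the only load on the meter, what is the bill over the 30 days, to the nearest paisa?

Runtime = 3 h/day × 30 days = 90 h
Energy = 1.9 kW × 90 h = 171 kWh
Tier 1 (0–30 kWh): 30 × ₹6.8 = ₹204
Tier 2 (30–50 kWh): 20 × ₹7.89 = ₹157.8
Above 50 kWh: 121 × ₹8.58 = ₹1038.18
Bill = ₹1399.98

₹1399.98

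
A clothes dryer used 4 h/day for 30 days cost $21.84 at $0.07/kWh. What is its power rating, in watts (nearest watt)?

2600 W

Energy = $21.84 ÷ $0.07/kWh = 312 kWh
Runtime = 4 h/day × 30 days = 120 h
Power = 312 kWh ÷ 120 h = 2.6 kW = 2600 W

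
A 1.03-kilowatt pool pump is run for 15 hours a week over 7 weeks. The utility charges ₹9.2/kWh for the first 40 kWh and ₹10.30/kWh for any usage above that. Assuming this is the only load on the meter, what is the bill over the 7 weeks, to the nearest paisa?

Runtime = 15 h/week × 7 weeks = 105 h
Energy = 1.03 kW × 105 h = 108.15 kWh
Tier 1 (0–40 kWh): 40 × ₹9.2 = ₹368
Above 40 kWh: 68.15 × ₹10.30 = ₹701.945
Bill = ₹1069.95

₹1069.95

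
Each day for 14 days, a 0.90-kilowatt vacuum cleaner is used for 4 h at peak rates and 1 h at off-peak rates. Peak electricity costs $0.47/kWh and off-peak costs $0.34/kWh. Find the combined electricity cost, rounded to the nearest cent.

Peak energy = 0.9 kW × 4 h × 14 = 50.4 kWh
Off-peak energy = 0.9 kW × 1 h × 14 = 12.6 kWh
Cost = 50.4 × $0.47 + 12.6 × $0.34 = $23.688 + $4.284 = $27.97

$27.97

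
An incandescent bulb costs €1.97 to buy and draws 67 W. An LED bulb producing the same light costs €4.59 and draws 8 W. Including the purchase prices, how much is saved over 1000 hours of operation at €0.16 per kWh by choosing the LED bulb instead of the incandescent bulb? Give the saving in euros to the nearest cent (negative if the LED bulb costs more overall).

€6.82

incandescent bulb: €1.97 + (67/1000) kW × 1000 h × €0.16 = €1.97 + €10.72 = €12.69
LED bulb: €4.59 + (8/1000) kW × 1000 h × €0.16 = €4.59 + €1.28 = €5.87
Saving = €12.69 − €5.87 = €6.82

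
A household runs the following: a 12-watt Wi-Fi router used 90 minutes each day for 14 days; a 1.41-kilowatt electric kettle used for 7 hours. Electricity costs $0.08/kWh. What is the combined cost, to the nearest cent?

$0.81

Wi-Fi router: Runtime = 90 min × 14 = 1260 min = 21 h
Wi-Fi router: 0.012 kW × 21 h = 0.252 kWh
electric kettle: 1.41 kW × 7 h = 9.87 kWh
Total energy = 10.122 kWh
Cost = 10.122 × $0.08 = $0.81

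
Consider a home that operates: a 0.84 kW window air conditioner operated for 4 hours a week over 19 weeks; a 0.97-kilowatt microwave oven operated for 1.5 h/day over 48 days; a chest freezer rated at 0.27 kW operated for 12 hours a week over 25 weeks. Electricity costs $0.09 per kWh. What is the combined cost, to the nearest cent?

window air conditioner: Runtime = 4 h/week × 19 weeks = 76 h
window air conditioner: 0.84 kW × 76 h = 63.84 kWh
microwave oven: Runtime = 1.5 h/day × 48 days = 72 h
microwave oven: 0.97 kW × 72 h = 69.84 kWh
chest freezer: Runtime = 12 h/week × 25 weeks = 300 h
chest freezer: 0.27 kW × 300 h = 81 kWh
Total energy = 214.68 kWh
Cost = 214.68 × $0.09 = $19.32

$19.32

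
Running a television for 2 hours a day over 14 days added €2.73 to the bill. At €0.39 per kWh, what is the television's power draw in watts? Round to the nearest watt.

Energy = €2.73 ÷ €0.39/kWh = 7 kWh
Runtime = 2 h/day × 14 days = 28 h
Power = 7 kWh ÷ 28 h = 0.25 kW = 250 W

250 W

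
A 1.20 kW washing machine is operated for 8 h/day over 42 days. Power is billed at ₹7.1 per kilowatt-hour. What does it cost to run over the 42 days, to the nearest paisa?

₹2862.72

Runtime = 8 h/day × 42 days = 336 h
Energy = 1.2 kW × 336 h = 403.2 kWh
Cost = 403.2 kWh × ₹7.1/kWh = ₹2862.72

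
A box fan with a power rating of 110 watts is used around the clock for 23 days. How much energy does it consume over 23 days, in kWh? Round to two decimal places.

60.72 kWh

Runtime = 24 h × 23 = 552 h
Energy = 0.11 kW × 552 h = 60.72 kWh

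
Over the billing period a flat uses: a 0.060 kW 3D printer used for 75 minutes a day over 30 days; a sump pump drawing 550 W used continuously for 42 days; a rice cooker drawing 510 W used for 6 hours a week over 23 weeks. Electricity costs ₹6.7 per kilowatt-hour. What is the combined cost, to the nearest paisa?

3D printer: Runtime = 75 min × 30 = 2250 min = 37.5 h
3D printer: 0.06 kW × 37.5 h = 2.25 kWh
sump pump: Runtime = 24 h × 42 = 1008 h
sump pump: 0.55 kW × 1008 h = 554.4 kWh
rice cooker: Runtime = 6 h/week × 23 weeks = 138 h
rice cooker: 0.51 kW × 138 h = 70.38 kWh
Total energy = 627.03 kWh
Cost = 627.03 × ₹6.7 = ₹4201.10

₹4201.10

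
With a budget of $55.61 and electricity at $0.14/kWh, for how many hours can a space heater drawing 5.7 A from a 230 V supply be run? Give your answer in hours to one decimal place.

Power = 5.7 A × 230 V = 1311 W = 1.311 kW
Energy available = $55.61 ÷ $0.14/kWh = 397.2143 kWh
Hours = 397.2143 kWh ÷ 1.311 kW = 303.0 h

303.0 h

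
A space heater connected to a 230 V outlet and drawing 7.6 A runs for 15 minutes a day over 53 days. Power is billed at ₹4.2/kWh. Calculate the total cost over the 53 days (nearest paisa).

Power = 7.6 A × 230 V = 1748 W = 1.748 kW
Runtime = 15 min × 53 = 795 min = 13.25 h
Energy = 1.748 kW × 13.25 h = 23.161 kWh
Cost = 23.161 kWh × ₹4.2/kWh = ₹97.28

₹97.28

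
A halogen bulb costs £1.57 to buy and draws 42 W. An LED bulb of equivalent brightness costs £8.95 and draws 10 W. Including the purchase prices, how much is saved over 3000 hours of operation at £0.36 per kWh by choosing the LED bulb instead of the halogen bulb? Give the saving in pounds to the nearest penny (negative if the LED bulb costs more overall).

halogen bulb: £1.57 + (42/1000) kW × 3000 h × £0.36 = £1.57 + £45.36 = £46.93
LED bulb: £8.95 + (10/1000) kW × 3000 h × £0.36 = £8.95 + £10.8 = £19.75
Saving = £46.93 − £19.75 = £27.18

£27.18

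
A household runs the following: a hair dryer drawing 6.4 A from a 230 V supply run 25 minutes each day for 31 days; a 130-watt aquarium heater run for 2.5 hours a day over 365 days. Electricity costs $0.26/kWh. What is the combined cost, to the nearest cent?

$35.79

hair dryer: Power = 6.4 A × 230 V = 1472 W = 1.472 kW
hair dryer: Runtime = 25 min × 31 = 775 min = 12.916666… h
hair dryer: 1.472 kW × 12.916666… h = 19.013333… kWh
aquarium heater: Runtime = 2.5 h/day × 365 days = 912.5 h
aquarium heater: 0.13 kW × 912.5 h = 118.625 kWh
Total energy = 137.638333… kWh
Cost = 137.638333… × $0.26 = $35.79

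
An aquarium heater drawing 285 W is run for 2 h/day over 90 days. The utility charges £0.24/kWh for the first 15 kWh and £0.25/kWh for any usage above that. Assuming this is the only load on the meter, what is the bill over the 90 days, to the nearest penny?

Runtime = 2 h/day × 90 days = 180 h
Energy = 0.285 kW × 180 h = 51.3 kWh
Tier 1 (0–15 kWh): 15 × £0.24 = £3.6
Above 15 kWh: 36.3 × £0.25 = £9.075
Bill = £12.68

£12.68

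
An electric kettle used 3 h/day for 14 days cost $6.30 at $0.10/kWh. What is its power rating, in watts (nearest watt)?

1500 W

Energy = $6.30 ÷ $0.10/kWh = 63 kWh
Runtime = 3 h/day × 14 days = 42 h
Power = 63 kWh ÷ 42 h = 1.5 kW = 1500 W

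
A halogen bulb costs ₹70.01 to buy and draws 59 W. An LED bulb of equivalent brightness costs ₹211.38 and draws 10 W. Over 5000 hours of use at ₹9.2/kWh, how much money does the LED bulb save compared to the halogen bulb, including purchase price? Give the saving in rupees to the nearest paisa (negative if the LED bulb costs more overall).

₹2112.63

halogen bulb: ₹70.01 + (59/1000) kW × 5000 h × ₹9.2 = ₹70.01 + ₹2714 = ₹2784.01
LED bulb: ₹211.38 + (10/1000) kW × 5000 h × ₹9.2 = ₹211.38 + ₹460 = ₹671.38
Saving = ₹2784.01 − ₹671.38 = ₹2112.63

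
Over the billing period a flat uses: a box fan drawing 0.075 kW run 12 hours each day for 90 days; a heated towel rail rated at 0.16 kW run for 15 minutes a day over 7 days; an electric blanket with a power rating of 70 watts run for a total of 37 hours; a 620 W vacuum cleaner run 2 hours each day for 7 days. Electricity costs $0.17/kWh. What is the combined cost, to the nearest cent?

box fan: Runtime = 12 h/day × 90 days = 1080 h
box fan: 0.075 kW × 1080 h = 81 kWh
heated towel rail: Runtime = 15 min × 7 = 105 min = 1.75 h
heated towel rail: 0.16 kW × 1.75 h = 0.28 kWh
electric blanket: 0.07 kW × 37 h = 2.59 kWh
vacuum cleaner: Runtime = 2 h/day × 7 days = 14 h
vacuum cleaner: 0.62 kW × 14 h = 8.68 kWh
Total energy = 92.55 kWh
Cost = 92.55 × $0.17 = $15.73

$15.73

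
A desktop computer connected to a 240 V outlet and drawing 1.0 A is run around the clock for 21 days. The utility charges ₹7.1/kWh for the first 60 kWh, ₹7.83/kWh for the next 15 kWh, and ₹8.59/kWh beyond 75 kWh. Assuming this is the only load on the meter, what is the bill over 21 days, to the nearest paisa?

₹938.25

Power = 1.0 A × 240 V = 240 W = 0.24 kW
Runtime = 24 h × 21 = 504 h
Energy = 0.24 kW × 504 h = 120.96 kWh
Tier 1 (0–60 kWh): 60 × ₹7.1 = ₹426
Tier 2 (60–75 kWh): 15 × ₹7.83 = ₹117.45
Above 75 kWh: 45.96 × ₹8.59 = ₹394.7964
Bill = ₹938.25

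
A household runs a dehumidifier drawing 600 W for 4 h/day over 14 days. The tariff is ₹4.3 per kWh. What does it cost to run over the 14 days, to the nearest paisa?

₹144.48

Runtime = 4 h/day × 14 days = 56 h
Energy = 0.6 kW × 56 h = 33.6 kWh
Cost = 33.6 kWh × ₹4.3/kWh = ₹144.48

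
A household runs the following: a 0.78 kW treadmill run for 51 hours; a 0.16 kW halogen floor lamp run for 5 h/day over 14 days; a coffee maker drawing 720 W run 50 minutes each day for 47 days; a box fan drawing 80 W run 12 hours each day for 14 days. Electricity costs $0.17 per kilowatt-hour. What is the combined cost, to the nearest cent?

$15.75

treadmill: 0.78 kW × 51 h = 39.78 kWh
halogen floor lamp: Runtime = 5 h/day × 14 days = 70 h
halogen floor lamp: 0.16 kW × 70 h = 11.2 kWh
coffee maker: Runtime = 50 min × 47 = 2350 min = 39.166666… h
coffee maker: 0.72 kW × 39.166666… h = 28.2 kWh
box fan: Runtime = 12 h/day × 14 days = 168 h
box fan: 0.08 kW × 168 h = 13.44 kWh
Total energy = 92.62 kWh
Cost = 92.62 × $0.17 = $15.75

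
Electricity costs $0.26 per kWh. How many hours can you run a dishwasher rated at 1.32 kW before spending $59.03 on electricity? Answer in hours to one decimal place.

172.0 h

Energy available = $59.03 ÷ $0.26/kWh = 227.0385 kWh
Hours = 227.0385 kWh ÷ 1.32 kW = 172.0 h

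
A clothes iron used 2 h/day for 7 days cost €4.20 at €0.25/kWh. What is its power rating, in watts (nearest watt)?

1200 W

Energy = €4.20 ÷ €0.25/kWh = 16.8 kWh
Runtime = 2 h/day × 7 days = 14 h
Power = 16.8 kWh ÷ 14 h = 1.2 kW = 1200 W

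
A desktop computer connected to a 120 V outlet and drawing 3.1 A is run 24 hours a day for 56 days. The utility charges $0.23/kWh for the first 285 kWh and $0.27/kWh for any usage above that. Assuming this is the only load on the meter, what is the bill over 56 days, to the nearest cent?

$123.59

Power = 3.1 A × 120 V = 372 W = 0.372 kW
Runtime = 24 h × 56 = 1344 h
Energy = 0.372 kW × 1344 h = 499.968 kWh
Tier 1 (0–285 kWh): 285 × $0.23 = $65.55
Above 285 kWh: 214.968 × $0.27 = $58.04136
Bill = $123.59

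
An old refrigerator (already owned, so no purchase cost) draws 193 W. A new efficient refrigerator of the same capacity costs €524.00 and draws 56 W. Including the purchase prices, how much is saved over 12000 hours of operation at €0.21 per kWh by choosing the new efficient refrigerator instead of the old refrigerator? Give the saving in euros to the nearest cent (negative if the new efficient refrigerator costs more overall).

-€178.76

old refrigerator: €0.00 + (193/1000) kW × 12000 h × €0.21 = €0.00 + €486.36 = €486.36
new efficient refrigerator: €524.00 + (56/1000) kW × 12000 h × €0.21 = €524.00 + €141.12 = €665.12
Saving = €486.36 − €665.12 = −€178.76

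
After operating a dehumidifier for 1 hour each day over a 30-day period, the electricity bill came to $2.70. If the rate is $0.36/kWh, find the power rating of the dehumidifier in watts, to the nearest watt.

250 W

Energy = $2.70 ÷ $0.36/kWh = 7.5 kWh
Runtime = 1 h/day × 30 days = 30 h
Power = 7.5 kWh ÷ 30 h = 0.25 kW = 250 W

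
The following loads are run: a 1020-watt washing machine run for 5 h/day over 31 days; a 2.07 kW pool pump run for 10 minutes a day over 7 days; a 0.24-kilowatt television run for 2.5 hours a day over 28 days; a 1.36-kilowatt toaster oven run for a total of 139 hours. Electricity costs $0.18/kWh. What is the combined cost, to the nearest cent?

washing machine: Runtime = 5 h/day × 31 days = 155 h
washing machine: 1.02 kW × 155 h = 158.1 kWh
pool pump: Runtime = 10 min × 7 = 70 min = 1.166666… h
pool pump: 2.07 kW × 1.166666… h = 2.415 kWh
television: Runtime = 2.5 h/day × 28 days = 70 h
television: 0.24 kW × 70 h = 16.8 kWh
toaster oven: 1.36 kW × 139 h = 189.04 kWh
Total energy = 366.355 kWh
Cost = 366.355 × $0.18 = $65.94

$65.94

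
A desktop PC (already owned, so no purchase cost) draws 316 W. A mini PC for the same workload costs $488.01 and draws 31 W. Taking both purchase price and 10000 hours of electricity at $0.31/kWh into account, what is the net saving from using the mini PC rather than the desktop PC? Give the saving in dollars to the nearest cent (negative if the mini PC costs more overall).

$395.49

desktop PC: $0.00 + (316/1000) kW × 10000 h × $0.31 = $0.00 + $979.6 = $979.6
mini PC: $488.01 + (31/1000) kW × 10000 h × $0.31 = $488.01 + $96.1 = $584.11
Saving = $979.6 − $584.11 = $395.49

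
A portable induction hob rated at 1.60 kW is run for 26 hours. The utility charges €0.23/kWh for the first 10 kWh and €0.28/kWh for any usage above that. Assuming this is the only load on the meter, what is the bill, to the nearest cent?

Energy = 1.6 kW × 26 h = 41.6 kWh
Tier 1 (0–10 kWh): 10 × €0.23 = €2.3
Above 10 kWh: 31.6 × €0.28 = €8.848
Bill = €11.15

€11.15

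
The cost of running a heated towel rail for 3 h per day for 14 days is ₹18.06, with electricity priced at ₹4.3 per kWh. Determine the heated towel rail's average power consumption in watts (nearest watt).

100 W

Energy = ₹18.06 ÷ ₹4.3/kWh = 4.2 kWh
Runtime = 3 h/day × 14 days = 42 h
Power = 4.2 kWh ÷ 42 h = 0.1 kW = 100 W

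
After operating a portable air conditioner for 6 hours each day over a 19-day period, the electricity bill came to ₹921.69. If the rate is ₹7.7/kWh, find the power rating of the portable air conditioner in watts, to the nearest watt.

Energy = ₹921.69 ÷ ₹7.7/kWh = 119.7 kWh
Runtime = 6 h/day × 19 days = 114 h
Power = 119.7 kWh ÷ 114 h = 1.05 kW = 1050 W

1050 W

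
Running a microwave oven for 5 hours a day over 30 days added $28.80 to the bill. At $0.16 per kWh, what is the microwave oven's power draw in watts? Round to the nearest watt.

1200 W

Energy = $28.80 ÷ $0.16/kWh = 180 kWh
Runtime = 5 h/day × 30 days = 150 h
Power = 180 kWh ÷ 150 h = 1.2 kW = 1200 W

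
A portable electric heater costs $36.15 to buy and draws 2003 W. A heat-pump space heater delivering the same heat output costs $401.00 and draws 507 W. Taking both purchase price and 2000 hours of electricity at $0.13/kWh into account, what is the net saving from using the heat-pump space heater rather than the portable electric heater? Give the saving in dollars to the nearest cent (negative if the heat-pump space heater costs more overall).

$24.11

portable electric heater: $36.15 + (2003/1000) kW × 2000 h × $0.13 = $36.15 + $520.78 = $556.93
heat-pump space heater: $401.00 + (507/1000) kW × 2000 h × $0.13 = $401.00 + $131.82 = $532.82
Saving = $556.93 − $532.82 = $24.11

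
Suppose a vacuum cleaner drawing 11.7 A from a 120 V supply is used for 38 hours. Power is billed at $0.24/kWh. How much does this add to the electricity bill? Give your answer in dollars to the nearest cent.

$12.80

Power = 11.7 A × 120 V = 1404 W = 1.404 kW
Energy = 1.404 kW × 38 h = 53.352 kWh
Cost = 53.352 kWh × $0.24/kWh = $12.80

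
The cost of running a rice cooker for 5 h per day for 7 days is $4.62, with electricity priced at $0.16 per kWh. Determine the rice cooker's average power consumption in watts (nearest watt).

Energy = $4.62 ÷ $0.16/kWh = 28.875 kWh
Runtime = 5 h/day × 7 days = 35 h
Power = 28.875 kWh ÷ 35 h = 0.825 kW = 825 W

825 W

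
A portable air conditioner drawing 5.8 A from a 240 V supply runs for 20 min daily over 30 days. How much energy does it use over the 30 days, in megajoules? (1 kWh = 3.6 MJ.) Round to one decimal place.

50.1 MJ

Power = 5.8 A × 240 V = 1392 W = 1.392 kW
Runtime = 20 min × 30 = 600 min = 10 h
Energy = 1.392 kW × 10 h = 13.92 kWh
= 13.92 × 3.6 MJ = 50.1 MJ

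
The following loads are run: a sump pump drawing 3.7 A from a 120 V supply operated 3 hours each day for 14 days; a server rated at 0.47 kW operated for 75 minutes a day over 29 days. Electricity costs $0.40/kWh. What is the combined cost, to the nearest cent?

$14.27

sump pump: Power = 3.7 A × 120 V = 444 W = 0.444 kW
sump pump: Runtime = 3 h/day × 14 days = 42 h
sump pump: 0.444 kW × 42 h = 18.648 kWh
server: Runtime = 75 min × 29 = 2175 min = 36.25 h
server: 0.47 kW × 36.25 h = 17.0375 kWh
Total energy = 35.6855 kWh
Cost = 35.6855 × $0.40 = $14.27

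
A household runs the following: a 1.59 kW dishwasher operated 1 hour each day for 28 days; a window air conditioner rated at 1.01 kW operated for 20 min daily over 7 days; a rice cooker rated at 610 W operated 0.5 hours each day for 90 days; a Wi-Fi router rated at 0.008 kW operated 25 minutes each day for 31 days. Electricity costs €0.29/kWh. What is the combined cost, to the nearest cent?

dishwasher: Runtime = 1 h/day × 28 days = 28 h
dishwasher: 1.59 kW × 28 h = 44.52 kWh
window air conditioner: Runtime = 20 min × 7 = 140 min = 2.333333… h
window air conditioner: 1.01 kW × 2.333333… h = 2.356666… kWh
rice cooker: Runtime = 0.5 h/day × 90 days = 45 h
rice cooker: 0.61 kW × 45 h = 27.45 kWh
Wi-Fi router: Runtime = 25 min × 31 = 775 min = 12.916666… h
Wi-Fi router: 0.008 kW × 12.916666… h = 0.103333… kWh
Total energy = 74.43 kWh
Cost = 74.43 × €0.29 = €21.58

€21.58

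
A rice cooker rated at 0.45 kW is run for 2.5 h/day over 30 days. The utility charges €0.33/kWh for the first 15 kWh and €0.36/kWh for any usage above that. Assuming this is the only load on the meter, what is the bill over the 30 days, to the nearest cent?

Runtime = 2.5 h/day × 30 days = 75 h
Energy = 0.45 kW × 75 h = 33.75 kWh
Tier 1 (0–15 kWh): 15 × €0.33 = €4.95
Above 15 kWh: 18.75 × €0.36 = €6.75
Bill = €11.70

€11.70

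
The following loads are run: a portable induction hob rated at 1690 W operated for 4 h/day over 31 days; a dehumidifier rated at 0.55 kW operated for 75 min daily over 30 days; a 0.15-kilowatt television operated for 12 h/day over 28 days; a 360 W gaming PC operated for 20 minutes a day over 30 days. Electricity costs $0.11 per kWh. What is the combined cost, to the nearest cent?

$31.26

portable induction hob: Runtime = 4 h/day × 31 days = 124 h
portable induction hob: 1.69 kW × 124 h = 209.56 kWh
dehumidifier: Runtime = 75 min × 30 = 2250 min = 37.5 h
dehumidifier: 0.55 kW × 37.5 h = 20.625 kWh
television: Runtime = 12 h/day × 28 days = 336 h
television: 0.15 kW × 336 h = 50.4 kWh
gaming PC: Runtime = 20 min × 30 = 600 min = 10 h
gaming PC: 0.36 kW × 10 h = 3.6 kWh
Total energy = 284.185 kWh
Cost = 284.185 × $0.11 = $31.26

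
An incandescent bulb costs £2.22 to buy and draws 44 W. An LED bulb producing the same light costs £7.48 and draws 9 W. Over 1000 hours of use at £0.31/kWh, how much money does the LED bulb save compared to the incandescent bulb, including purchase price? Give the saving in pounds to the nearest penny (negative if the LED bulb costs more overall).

£5.59

incandescent bulb: £2.22 + (44/1000) kW × 1000 h × £0.31 = £2.22 + £13.64 = £15.86
LED bulb: £7.48 + (9/1000) kW × 1000 h × £0.31 = £7.48 + £2.79 = £10.27
Saving = £15.86 − £10.27 = £5.59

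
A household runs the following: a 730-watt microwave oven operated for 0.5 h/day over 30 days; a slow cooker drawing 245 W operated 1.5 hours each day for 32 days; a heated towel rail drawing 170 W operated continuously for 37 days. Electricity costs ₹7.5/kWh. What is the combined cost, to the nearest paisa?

₹1302.53

microwave oven: Runtime = 0.5 h/day × 30 days = 15 h
microwave oven: 0.73 kW × 15 h = 10.95 kWh
slow cooker: Runtime = 1.5 h/day × 32 days = 48 h
slow cooker: 0.245 kW × 48 h = 11.76 kWh
heated towel rail: Runtime = 24 h × 37 = 888 h
heated towel rail: 0.17 kW × 888 h = 150.96 kWh
Total energy = 173.67 kWh
Cost = 173.67 × ₹7.5 = ₹1302.53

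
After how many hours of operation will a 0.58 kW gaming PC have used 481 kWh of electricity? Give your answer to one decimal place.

829.3 h

Hours = 481 kWh ÷ 0.58 kW = 829.3 h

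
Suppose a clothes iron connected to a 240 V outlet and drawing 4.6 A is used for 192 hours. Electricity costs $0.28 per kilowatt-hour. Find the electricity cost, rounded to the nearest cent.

$59.35

Power = 4.6 A × 240 V = 1104 W = 1.104 kW
Energy = 1.104 kW × 192 h = 211.968 kWh
Cost = 211.968 kWh × $0.28/kWh = $59.35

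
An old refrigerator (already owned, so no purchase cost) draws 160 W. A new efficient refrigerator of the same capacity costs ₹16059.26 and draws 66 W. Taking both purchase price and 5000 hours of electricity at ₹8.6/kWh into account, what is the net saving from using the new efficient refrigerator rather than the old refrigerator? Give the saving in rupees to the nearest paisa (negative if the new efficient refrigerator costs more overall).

old refrigerator: ₹0.00 + (160/1000) kW × 5000 h × ₹8.6 = ₹0.00 + ₹6880 = ₹6880
new efficient refrigerator: ₹16059.26 + (66/1000) kW × 5000 h × ₹8.6 = ₹16059.26 + ₹2838 = ₹18897.26
Saving = ₹6880 − ₹18897.26 = −₹12017.26

-₹12017.26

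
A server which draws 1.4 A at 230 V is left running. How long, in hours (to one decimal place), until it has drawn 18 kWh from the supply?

55.9 h

Power = 1.4 A × 230 V = 322 W = 0.322 kW
Hours = 18 kWh ÷ 0.322 kW = 55.9 h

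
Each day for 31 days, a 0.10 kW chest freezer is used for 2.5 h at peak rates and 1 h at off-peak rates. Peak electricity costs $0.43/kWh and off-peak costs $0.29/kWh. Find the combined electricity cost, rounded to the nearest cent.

$4.23

Peak energy = 0.1 kW × 2.5 h × 31 = 7.75 kWh
Off-peak energy = 0.1 kW × 1 h × 31 = 3.1 kWh
Cost = 7.75 × $0.43 + 3.1 × $0.29 = $3.3325 + $0.899 = $4.23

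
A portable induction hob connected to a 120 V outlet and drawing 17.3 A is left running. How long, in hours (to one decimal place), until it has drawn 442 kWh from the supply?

212.9 h

Power = 17.3 A × 120 V = 2076 W = 2.076 kW
Hours = 442 kWh ÷ 2.076 kW = 212.9 h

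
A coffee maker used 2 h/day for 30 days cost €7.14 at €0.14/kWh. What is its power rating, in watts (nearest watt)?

Energy = €7.14 ÷ €0.14/kWh = 51 kWh
Runtime = 2 h/day × 30 days = 60 h
Power = 51 kWh ÷ 60 h = 0.85 kW = 850 W

850 W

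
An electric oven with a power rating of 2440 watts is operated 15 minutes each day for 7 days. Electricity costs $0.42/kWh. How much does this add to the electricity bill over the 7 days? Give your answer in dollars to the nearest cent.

$1.79

Runtime = 15 min × 7 = 105 min = 1.75 h
Energy = 2.44 kW × 1.75 h = 4.27 kWh
Cost = 4.27 kWh × $0.42/kWh = $1.79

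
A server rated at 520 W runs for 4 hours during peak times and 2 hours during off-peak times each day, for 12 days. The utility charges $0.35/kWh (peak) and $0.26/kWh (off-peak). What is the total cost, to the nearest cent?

$11.98

Peak energy = 0.52 kW × 4 h × 12 = 24.96 kWh
Off-peak energy = 0.52 kW × 2 h × 12 = 12.48 kWh
Cost = 24.96 × $0.35 + 12.48 × $0.26 = $8.736 + $3.2448 = $11.98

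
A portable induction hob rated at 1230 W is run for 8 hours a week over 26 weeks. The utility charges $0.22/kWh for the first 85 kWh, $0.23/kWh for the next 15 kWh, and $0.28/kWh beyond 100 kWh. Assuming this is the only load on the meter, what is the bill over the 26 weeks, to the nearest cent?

$65.79

Runtime = 8 h/week × 26 weeks = 208 h
Energy = 1.23 kW × 208 h = 255.84 kWh
Tier 1 (0–85 kWh): 85 × $0.22 = $18.7
Tier 2 (85–100 kWh): 15 × $0.23 = $3.45
Above 100 kWh: 155.84 × $0.28 = $43.6352
Bill = $65.79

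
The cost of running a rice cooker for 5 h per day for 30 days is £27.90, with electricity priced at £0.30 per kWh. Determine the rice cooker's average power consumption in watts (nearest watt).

620 W

Energy = £27.90 ÷ £0.30/kWh = 93 kWh
Runtime = 5 h/day × 30 days = 150 h
Power = 93 kWh ÷ 150 h = 0.62 kW = 620 W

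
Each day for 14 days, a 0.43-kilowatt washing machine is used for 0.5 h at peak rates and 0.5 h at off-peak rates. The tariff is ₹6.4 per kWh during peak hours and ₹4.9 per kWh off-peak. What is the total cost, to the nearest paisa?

₹34.01

Peak energy = 0.43 kW × 0.5 h × 14 = 3.01 kWh
Off-peak energy = 0.43 kW × 0.5 h × 14 = 3.01 kWh
Cost = 3.01 × ₹6.4 + 3.01 × ₹4.9 = ₹19.264 + ₹14.749 = ₹34.01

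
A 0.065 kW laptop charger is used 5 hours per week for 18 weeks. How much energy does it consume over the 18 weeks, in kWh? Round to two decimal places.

5.85 kWh

Runtime = 5 h/week × 18 weeks = 90 h
Energy = 0.065 kW × 90 h = 5.85 kWh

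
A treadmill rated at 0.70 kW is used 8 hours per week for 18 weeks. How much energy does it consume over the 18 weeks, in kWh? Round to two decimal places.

100.80 kWh

Runtime = 8 h/week × 18 weeks = 144 h
Energy = 0.7 kW × 144 h = 100.8 kWh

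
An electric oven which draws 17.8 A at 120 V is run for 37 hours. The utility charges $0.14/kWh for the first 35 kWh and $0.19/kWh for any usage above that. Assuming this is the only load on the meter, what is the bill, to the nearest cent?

Power = 17.8 A × 120 V = 2136 W = 2.136 kW
Energy = 2.136 kW × 37 h = 79.032 kWh
Tier 1 (0–35 kWh): 35 × $0.14 = $4.9
Above 35 kWh: 44.032 × $0.19 = $8.36608
Bill = $13.27

$13.27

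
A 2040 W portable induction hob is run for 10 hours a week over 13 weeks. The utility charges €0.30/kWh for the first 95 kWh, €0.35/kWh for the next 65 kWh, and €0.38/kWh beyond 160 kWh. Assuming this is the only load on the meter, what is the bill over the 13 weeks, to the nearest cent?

Runtime = 10 h/week × 13 weeks = 130 h
Energy = 2.04 kW × 130 h = 265.2 kWh
Tier 1 (0–95 kWh): 95 × €0.30 = €28.5
Tier 2 (95–160 kWh): 65 × €0.35 = €22.75
Above 160 kWh: 105.2 × €0.38 = €39.976
Bill = €91.23

€91.23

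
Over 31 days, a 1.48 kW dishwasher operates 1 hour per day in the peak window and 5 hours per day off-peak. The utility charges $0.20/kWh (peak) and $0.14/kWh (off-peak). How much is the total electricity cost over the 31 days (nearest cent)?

Peak energy = 1.48 kW × 1 h × 31 = 45.88 kWh
Off-peak energy = 1.48 kW × 5 h × 31 = 229.4 kWh
Cost = 45.88 × $0.20 + 229.4 × $0.14 = $9.176 + $32.116 = $41.29

$41.29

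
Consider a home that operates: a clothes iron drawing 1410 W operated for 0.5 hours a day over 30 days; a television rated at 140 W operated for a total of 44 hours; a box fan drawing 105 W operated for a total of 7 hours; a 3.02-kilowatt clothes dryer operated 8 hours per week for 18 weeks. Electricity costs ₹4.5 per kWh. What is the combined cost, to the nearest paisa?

₹2083.16

clothes iron: Runtime = 0.5 h/day × 30 days = 15 h
clothes iron: 1.41 kW × 15 h = 21.15 kWh
television: 0.14 kW × 44 h = 6.16 kWh
box fan: 0.105 kW × 7 h = 0.735 kWh
clothes dryer: Runtime = 8 h/week × 18 weeks = 144 h
clothes dryer: 3.02 kW × 144 h = 434.88 kWh
Total energy = 462.925 kWh
Cost = 462.925 × ₹4.5 = ₹2083.16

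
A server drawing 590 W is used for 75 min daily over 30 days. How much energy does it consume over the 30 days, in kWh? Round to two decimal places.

22.13 kWh

Runtime = 75 min × 30 = 2250 min = 37.5 h
Energy = 0.59 kW × 37.5 h = 22.125 kWh ≈ 22.13 kWh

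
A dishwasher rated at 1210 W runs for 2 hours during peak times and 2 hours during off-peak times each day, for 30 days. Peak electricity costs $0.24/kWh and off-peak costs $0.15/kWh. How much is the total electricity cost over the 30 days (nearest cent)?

Peak energy = 1.21 kW × 2 h × 30 = 72.6 kWh
Off-peak energy = 1.21 kW × 2 h × 30 = 72.6 kWh
Cost = 72.6 × $0.24 + 72.6 × $0.15 = $17.424 + $10.89 = $28.31

$28.31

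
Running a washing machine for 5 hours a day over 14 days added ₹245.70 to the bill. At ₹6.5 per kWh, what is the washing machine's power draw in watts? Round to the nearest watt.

Energy = ₹245.70 ÷ ₹6.5/kWh = 37.8 kWh
Runtime = 5 h/day × 14 days = 70 h
Power = 37.8 kWh ÷ 70 h = 0.54 kW = 540 W

540 W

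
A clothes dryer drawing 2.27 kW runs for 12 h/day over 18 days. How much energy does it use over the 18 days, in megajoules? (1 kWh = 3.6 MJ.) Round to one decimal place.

1765.2 MJ

Runtime = 12 h/day × 18 days = 216 h
Energy = 2.27 kW × 216 h = 490.32 kWh
= 490.32 × 3.6 MJ = 1765.2 MJ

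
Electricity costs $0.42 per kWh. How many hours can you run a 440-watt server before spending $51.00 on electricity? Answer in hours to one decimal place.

276.0 h

Energy available = $51.00 ÷ $0.42/kWh = 121.4286 kWh
Hours = 121.4286 kWh ÷ 0.44 kW = 276.0 h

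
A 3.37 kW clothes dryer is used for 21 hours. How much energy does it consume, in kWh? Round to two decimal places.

Energy = 3.37 kW × 21 h = 70.77 kWh

70.77 kWh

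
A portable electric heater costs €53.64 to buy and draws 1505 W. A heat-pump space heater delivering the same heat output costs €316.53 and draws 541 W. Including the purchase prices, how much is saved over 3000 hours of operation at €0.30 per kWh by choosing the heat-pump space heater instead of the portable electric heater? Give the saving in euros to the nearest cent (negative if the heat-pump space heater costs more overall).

€604.71

portable electric heater: €53.64 + (1505/1000) kW × 3000 h × €0.30 = €53.64 + €1354.5 = €1408.14
heat-pump space heater: €316.53 + (541/1000) kW × 3000 h × €0.30 = €316.53 + €486.9 = €803.43
Saving = €1408.14 − €803.43 = €604.71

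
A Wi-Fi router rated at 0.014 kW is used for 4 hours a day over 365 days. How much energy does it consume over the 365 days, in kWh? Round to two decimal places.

20.44 kWh

Runtime = 4 h/day × 365 days = 1460 h
Energy = 0.014 kW × 1460 h = 20.44 kWh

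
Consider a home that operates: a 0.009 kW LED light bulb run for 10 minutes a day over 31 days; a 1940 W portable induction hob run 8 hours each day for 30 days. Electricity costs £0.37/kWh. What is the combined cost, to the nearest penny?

LED light bulb: Runtime = 10 min × 31 = 310 min = 5.166666… h
LED light bulb: 0.009 kW × 5.166666… h = 0.0465 kWh
portable induction hob: Runtime = 8 h/day × 30 days = 240 h
portable induction hob: 1.94 kW × 240 h = 465.6 kWh
Total energy = 465.6465 kWh
Cost = 465.6465 × £0.37 = £172.29

£172.29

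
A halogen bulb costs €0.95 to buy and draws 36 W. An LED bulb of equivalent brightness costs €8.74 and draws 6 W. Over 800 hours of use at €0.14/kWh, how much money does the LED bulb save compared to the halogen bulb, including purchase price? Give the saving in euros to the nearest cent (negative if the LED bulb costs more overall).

-€4.43

halogen bulb: €0.95 + (36/1000) kW × 800 h × €0.14 = €0.95 + €4.032 = €4.982
LED bulb: €8.74 + (6/1000) kW × 800 h × €0.14 = €8.74 + €0.672 = €9.412
Saving = €4.982 − €9.412 = −€4.43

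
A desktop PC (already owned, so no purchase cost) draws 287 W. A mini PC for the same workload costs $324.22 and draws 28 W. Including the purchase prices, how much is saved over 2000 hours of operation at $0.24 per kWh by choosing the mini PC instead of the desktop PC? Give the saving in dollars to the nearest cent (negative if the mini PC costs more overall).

-$199.90

desktop PC: $0.00 + (287/1000) kW × 2000 h × $0.24 = $0.00 + $137.76 = $137.76
mini PC: $324.22 + (28/1000) kW × 2000 h × $0.24 = $324.22 + $13.44 = $337.66
Saving = $137.76 − $337.66 = −$199.9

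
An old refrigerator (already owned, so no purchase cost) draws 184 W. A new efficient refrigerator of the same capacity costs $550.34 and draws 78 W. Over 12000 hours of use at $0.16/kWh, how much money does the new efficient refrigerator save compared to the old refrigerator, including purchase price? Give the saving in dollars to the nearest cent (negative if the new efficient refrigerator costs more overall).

old refrigerator: $0.00 + (184/1000) kW × 12000 h × $0.16 = $0.00 + $353.28 = $353.28
new efficient refrigerator: $550.34 + (78/1000) kW × 12000 h × $0.16 = $550.34 + $149.76 = $700.1
Saving = $353.28 − $700.1 = −$346.82

-$346.82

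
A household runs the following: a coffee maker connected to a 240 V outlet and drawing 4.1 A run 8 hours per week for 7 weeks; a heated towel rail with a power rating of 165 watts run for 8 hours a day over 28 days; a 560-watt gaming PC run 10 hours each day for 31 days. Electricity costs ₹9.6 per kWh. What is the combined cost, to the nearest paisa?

₹2550.37

coffee maker: Power = 4.1 A × 240 V = 984 W = 0.984 kW
coffee maker: Runtime = 8 h/week × 7 weeks = 56 h
coffee maker: 0.984 kW × 56 h = 55.104 kWh
heated towel rail: Runtime = 8 h/day × 28 days = 224 h
heated towel rail: 0.165 kW × 224 h = 36.96 kWh
gaming PC: Runtime = 10 h/day × 31 days = 310 h
gaming PC: 0.56 kW × 310 h = 173.6 kWh
Total energy = 265.664 kWh
Cost = 265.664 × ₹9.6 = ₹2550.37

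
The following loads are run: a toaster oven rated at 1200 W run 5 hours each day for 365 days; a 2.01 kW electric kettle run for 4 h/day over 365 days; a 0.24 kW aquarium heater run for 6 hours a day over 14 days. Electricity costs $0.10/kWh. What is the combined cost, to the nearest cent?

$514.48

toaster oven: Runtime = 5 h/day × 365 days = 1825 h
toaster oven: 1.2 kW × 1825 h = 2190 kWh
electric kettle: Runtime = 4 h/day × 365 days = 1460 h
electric kettle: 2.01 kW × 1460 h = 2934.6 kWh
aquarium heater: Runtime = 6 h/day × 14 days = 84 h
aquarium heater: 0.24 kW × 84 h = 20.16 kWh
Total energy = 5144.76 kWh
Cost = 5144.76 × $0.10 = $514.48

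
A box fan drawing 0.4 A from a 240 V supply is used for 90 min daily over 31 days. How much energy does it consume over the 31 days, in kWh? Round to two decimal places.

4.46 kWh

Power = 0.4 A × 240 V = 96 W = 0.096 kW
Runtime = 90 min × 31 = 2790 min = 46.5 h
Energy = 0.096 kW × 46.5 h = 4.464 kWh ≈ 4.46 kWh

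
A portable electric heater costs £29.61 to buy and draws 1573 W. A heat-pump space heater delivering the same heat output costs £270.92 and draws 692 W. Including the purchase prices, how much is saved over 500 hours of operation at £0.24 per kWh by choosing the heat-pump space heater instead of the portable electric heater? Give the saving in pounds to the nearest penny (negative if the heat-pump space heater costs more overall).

-£135.59

portable electric heater: £29.61 + (1573/1000) kW × 500 h × £0.24 = £29.61 + £188.76 = £218.37
heat-pump space heater: £270.92 + (692/1000) kW × 500 h × £0.24 = £270.92 + £83.04 = £353.96
Saving = £218.37 − £353.96 = −£135.59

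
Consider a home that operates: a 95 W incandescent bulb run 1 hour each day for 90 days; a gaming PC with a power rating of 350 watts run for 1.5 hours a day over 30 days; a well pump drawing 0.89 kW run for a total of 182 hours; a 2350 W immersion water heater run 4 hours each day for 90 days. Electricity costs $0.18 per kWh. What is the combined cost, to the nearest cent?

$185.81

incandescent bulb: Runtime = 1 h/day × 90 days = 90 h
incandescent bulb: 0.095 kW × 90 h = 8.55 kWh
gaming PC: Runtime = 1.5 h/day × 30 days = 45 h
gaming PC: 0.35 kW × 45 h = 15.75 kWh
well pump: 0.89 kW × 182 h = 161.98 kWh
immersion water heater: Runtime = 4 h/day × 90 days = 360 h
immersion water heater: 2.35 kW × 360 h = 846 kWh
Total energy = 1032.28 kWh
Cost = 1032.28 × $0.18 = $185.81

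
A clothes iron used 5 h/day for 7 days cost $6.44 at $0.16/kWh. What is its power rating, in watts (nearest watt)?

1150 W

Energy = $6.44 ÷ $0.16/kWh = 40.25 kWh
Runtime = 5 h/day × 7 days = 35 h
Power = 40.25 kWh ÷ 35 h = 1.15 kW = 1150 W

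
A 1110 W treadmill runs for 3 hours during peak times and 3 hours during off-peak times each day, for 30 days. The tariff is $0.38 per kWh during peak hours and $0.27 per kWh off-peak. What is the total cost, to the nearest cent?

Peak energy = 1.11 kW × 3 h × 30 = 99.9 kWh
Off-peak energy = 1.11 kW × 3 h × 30 = 99.9 kWh
Cost = 99.9 × $0.38 + 99.9 × $0.27 = $37.962 + $26.973 = $64.94

$64.94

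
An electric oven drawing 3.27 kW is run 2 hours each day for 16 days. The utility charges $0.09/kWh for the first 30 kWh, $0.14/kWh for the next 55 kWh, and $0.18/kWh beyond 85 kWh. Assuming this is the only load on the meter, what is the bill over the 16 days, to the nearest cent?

Runtime = 2 h/day × 16 days = 32 h
Energy = 3.27 kW × 32 h = 104.64 kWh
Tier 1 (0–30 kWh): 30 × $0.09 = $2.7
Tier 2 (30–85 kWh): 55 × $0.14 = $7.7
Above 85 kWh: 19.64 × $0.18 = $3.5352
Bill = $13.94

$13.94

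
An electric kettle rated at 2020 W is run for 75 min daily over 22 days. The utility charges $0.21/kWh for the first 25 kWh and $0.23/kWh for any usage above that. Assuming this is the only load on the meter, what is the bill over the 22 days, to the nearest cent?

$12.28

Runtime = 75 min × 22 = 1650 min = 27.5 h
Energy = 2.02 kW × 27.5 h = 55.55 kWh
Tier 1 (0–25 kWh): 25 × $0.21 = $5.25
Above 25 kWh: 30.55 × $0.23 = $7.0265
Bill = $12.28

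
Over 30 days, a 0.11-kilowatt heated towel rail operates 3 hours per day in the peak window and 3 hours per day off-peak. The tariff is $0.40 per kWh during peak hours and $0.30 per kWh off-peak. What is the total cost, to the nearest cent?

Peak energy = 0.11 kW × 3 h × 30 = 9.9 kWh
Off-peak energy = 0.11 kW × 3 h × 30 = 9.9 kWh
Cost = 9.9 × $0.40 + 9.9 × $0.30 = $3.96 + $2.97 = $6.93

$6.93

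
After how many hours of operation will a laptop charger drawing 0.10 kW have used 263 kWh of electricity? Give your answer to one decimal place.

2630.0 h

Hours = 263 kWh ÷ 0.1 kW = 2630.0 h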